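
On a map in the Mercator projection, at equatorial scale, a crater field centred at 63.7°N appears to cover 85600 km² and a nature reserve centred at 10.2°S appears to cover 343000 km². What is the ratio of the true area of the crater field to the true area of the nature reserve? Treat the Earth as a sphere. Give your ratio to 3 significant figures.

0.0506

Mercator's areal exaggeration is sec²φ; hence true area = (apparent area) · cos²φ.
True area of crater field: 85600 × cos²(63.7°) = 85600 × 0.1963 = 16800 km².
True area of nature reserve: 343000 × cos²(10.2°) = 343000 × 0.9686 = 332200 km².
Ratio = 16800 / 332200 ≈ 0.0506.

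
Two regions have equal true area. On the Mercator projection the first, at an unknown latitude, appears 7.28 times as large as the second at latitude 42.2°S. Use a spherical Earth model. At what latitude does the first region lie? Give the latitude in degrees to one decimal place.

74.1°

For equal true areas on Mercator, apparent areas scale as sec²φ, so the ratio is cos²φ₂ / cos²φ₁.
cos²φ₂ / cos²φ₁ = 7.28  ⇒  cos φ₁ = cos 42.2° / √7.28 = 0.7408/2.698 = 0.2746.
φ₁ = arccos(0.2746) ≈ 74.1°.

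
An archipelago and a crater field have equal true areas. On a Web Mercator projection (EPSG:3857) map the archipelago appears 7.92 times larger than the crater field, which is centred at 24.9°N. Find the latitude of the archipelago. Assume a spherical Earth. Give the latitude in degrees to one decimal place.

71.2°

For equal true areas on Mercator, apparent areas scale as sec²φ, so the ratio is cos²φ₂ / cos²φ₁.
cos²φ₂ / cos²φ₁ = 7.92  ⇒  cos φ₁ = cos 24.9° / √7.92 = 0.9070/2.814 = 0.3223.
φ₁ = arccos(0.3223) ≈ 71.2°.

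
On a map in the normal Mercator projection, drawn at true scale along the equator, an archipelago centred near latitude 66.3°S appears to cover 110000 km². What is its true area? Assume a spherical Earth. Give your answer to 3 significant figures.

For Mercator, h = k = sec φ (a conformal cylindrical projection has a single point scale, 1/cos φ).
Areal scale = k² = sec²φ = 1/cos²(66.3°) = 1/0.4019² = 6.190.
True area = apparent / (areal scale) = 110000 / 6.190 ≈ 17800 km².

17800 km²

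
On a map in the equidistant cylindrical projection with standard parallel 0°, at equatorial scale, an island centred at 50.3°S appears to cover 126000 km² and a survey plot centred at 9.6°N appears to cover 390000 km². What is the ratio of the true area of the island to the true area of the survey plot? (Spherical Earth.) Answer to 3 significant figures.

Plate carrée has h = 1 and k = sec φ, giving areal scale sec φ; true area = (apparent area) · cos φ.
True area of island: 126000 × cos(50.3°) = 126000 × 0.6388 = 80480 km².
True area of survey plot: 390000 × cos(9.6°) = 390000 × 0.9860 = 384500 km².
Ratio = 80480 / 384500 ≈ 0.209.

0.209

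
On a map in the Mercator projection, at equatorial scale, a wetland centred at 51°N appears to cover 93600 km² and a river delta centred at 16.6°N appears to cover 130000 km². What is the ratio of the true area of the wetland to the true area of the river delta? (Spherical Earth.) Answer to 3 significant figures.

0.310

Mercator's areal exaggeration is sec²φ; hence true area = (apparent area) · cos²φ.
True area of wetland: 93600 × cos²(51°) = 93600 × 0.3960 = 37070 km².
True area of river delta: 130000 × cos²(16.6°) = 130000 × 0.9184 = 119400 km².
Ratio = 37070 / 119400 ≈ 0.310.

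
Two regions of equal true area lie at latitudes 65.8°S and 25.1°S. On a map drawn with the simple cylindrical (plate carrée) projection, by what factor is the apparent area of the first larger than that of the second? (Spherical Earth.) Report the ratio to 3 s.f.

Plate carrée maps x = Rλ, y = Rφ. The meridian scale is h = 1 and the parallel scale is k = 1/cos φ = sec φ.
Areal scale at 65.8°: h·k = 1.000 × 2.439 = 2.439.
Areal scale at 25.1°: h·k = 1.000 × 1.104 = 1.104.
Ratio = 2.439/1.104 ≈ 2.21.

2.21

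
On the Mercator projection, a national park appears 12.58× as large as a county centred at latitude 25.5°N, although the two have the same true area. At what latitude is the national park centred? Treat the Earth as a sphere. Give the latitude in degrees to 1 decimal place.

75.3°

On Mercator, (apparent₁)/(apparent₂) = sec²φ₁ / sec²φ₂ when true areas are equal.
cos²φ₂ / cos²φ₁ = 12.58  ⇒  cos φ₁ = cos 25.5° / √12.58 = 0.9026/3.547 = 0.2545.
φ₁ = arccos(0.2545) ≈ 75.3°.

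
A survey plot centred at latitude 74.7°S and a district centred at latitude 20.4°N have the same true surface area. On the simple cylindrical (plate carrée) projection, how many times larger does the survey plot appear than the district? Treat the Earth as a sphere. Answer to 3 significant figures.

For the equirectangular projection with φ₀ = 0 (plate carrée), h = 1 along meridians and k = sec φ along parallels.
Areal scale at 74.7°: h·k = 1.000 × 3.790 = 3.790.
Areal scale at 20.4°: h·k = 1.000 × 1.067 = 1.067.
Ratio = 3.790/1.067 ≈ 3.55.

3.55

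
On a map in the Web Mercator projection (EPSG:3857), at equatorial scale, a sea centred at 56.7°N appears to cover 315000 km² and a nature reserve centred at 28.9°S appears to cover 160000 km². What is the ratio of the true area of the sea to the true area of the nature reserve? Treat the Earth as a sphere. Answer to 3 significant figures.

0.774

Mercator's areal exaggeration is sec²φ; hence true area = (apparent area) · cos²φ.
True area of sea: 315000 × cos²(56.7°) = 315000 × 0.3014 = 94950 km².
True area of nature reserve: 160000 × cos²(28.9°) = 160000 × 0.7664 = 122600 km².
Ratio = 94950 / 122600 ≈ 0.774.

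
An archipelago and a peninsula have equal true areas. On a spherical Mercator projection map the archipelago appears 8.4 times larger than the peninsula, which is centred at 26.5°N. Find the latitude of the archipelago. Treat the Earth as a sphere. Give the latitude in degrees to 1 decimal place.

72.0°

Mercator areal scale is sec²φ, so apparent-area ratio = sec²φ₁ / sec²φ₂ = cos²φ₂ / cos²φ₁.
cos²φ₂ / cos²φ₁ = 8.4  ⇒  cos φ₁ = cos 26.5° / √8.4 = 0.8949/2.898 = 0.3088.
φ₁ = arccos(0.3088) ≈ 72.0°.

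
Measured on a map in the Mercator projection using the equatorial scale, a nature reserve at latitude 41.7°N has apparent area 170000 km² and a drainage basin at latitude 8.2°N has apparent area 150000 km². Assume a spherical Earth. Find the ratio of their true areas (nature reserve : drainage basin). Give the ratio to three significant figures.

0.645

Mercator's areal exaggeration is sec²φ; hence true area = (apparent area) · cos²φ.
True area of nature reserve: 170000 × cos²(41.7°) = 170000 × 0.5575 = 94770 km².
True area of drainage basin: 150000 × cos²(8.2°) = 150000 × 0.9797 = 146900 km².
Ratio = 94770 / 146900 ≈ 0.645.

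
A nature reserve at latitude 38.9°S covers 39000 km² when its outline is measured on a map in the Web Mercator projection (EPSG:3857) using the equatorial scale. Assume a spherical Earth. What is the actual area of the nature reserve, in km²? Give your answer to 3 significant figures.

23600 km²

Mercator is conformal, so the point scale is isotropic: h = k = sec φ = 1/cos φ.
Areal scale = k² = sec²φ = 1/cos²(38.9°) = 1/0.7782² = 1.651.
True area = apparent / (areal scale) = 39000 / 1.651 ≈ 23600 km².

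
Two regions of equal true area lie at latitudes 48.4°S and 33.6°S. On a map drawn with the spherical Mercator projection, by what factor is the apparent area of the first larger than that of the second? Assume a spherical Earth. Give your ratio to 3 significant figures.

1.57

On Mercator, area is exaggerated by sec²φ = 1/cos²φ.
At 48.4°: sec²(48.4°) = 1/0.6639² = 2.269.
At 33.6°: sec²(33.6°) = 1/0.8329² = 1.441.
Ratio = 2.269/1.441 = cos²(33.6°)/cos²(48.4°) ≈ 1.57.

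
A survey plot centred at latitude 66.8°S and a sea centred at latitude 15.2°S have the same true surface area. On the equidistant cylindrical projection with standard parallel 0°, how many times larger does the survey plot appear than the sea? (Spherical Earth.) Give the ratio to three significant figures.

Plate carrée maps x = Rλ, y = Rφ. The meridian scale is h = 1 and the parallel scale is k = 1/cos φ = sec φ.
Areal scale at 66.8°: h·k = 1.000 × 2.538 = 2.538.
Areal scale at 15.2°: h·k = 1.000 × 1.036 = 1.036.
Ratio = 2.538/1.036 ≈ 2.45.

2.45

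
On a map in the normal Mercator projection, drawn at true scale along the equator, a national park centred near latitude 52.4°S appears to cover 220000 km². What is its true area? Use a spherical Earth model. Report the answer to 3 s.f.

For Mercator, h = k = sec φ (a conformal cylindrical projection has a single point scale, 1/cos φ).
Areal scale = k² = sec²φ = 1/cos²(52.4°) = 1/0.6101² = 2.686.
True area = apparent / (areal scale) = 220000 / 2.686 ≈ 81900 km².

81900 km²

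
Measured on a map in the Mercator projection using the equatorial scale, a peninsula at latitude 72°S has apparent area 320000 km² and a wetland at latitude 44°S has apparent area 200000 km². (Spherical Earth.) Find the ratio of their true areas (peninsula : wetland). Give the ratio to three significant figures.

On Mercator the areal scale is sec²φ, so true area = apparent × cos²φ.
True area of peninsula: 320000 × cos²(72°) = 320000 × 0.09549 = 30560 km².
True area of wetland: 200000 × cos²(44°) = 200000 × 0.5174 = 103500 km².
Ratio = 30560 / 103500 ≈ 0.295.

0.295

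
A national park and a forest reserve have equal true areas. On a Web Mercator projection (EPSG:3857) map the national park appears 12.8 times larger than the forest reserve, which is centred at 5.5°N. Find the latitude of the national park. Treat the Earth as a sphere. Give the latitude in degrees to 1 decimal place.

73.8°

On Mercator, (apparent₁)/(apparent₂) = sec²φ₁ / sec²φ₂ when true areas are equal.
cos²φ₂ / cos²φ₁ = 12.8  ⇒  cos φ₁ = cos 5.5° / √12.8 = 0.9954/3.578 = 0.2782.
φ₁ = arccos(0.2782) ≈ 73.8°.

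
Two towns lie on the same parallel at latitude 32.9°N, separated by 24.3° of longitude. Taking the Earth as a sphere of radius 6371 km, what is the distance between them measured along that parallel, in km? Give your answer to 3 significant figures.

2270 km

Arc length along a parallel = R cos φ · Δλ (with Δλ in radians).
= 6371 × cos 32.9° × (24.3° × π/180) = 6371 × 0.8396 × 0.4241 ≈ 2270 km.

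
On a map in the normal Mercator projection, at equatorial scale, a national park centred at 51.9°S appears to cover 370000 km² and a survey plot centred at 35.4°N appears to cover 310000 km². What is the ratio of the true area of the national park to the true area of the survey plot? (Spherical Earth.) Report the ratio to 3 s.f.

On Mercator the areal scale is sec²φ, so true area = apparent × cos²φ.
True area of national park: 370000 × cos²(51.9°) = 370000 × 0.3807 = 140900 km².
True area of survey plot: 310000 × cos²(35.4°) = 310000 × 0.6644 = 206000 km².
Ratio = 140900 / 206000 ≈ 0.684.

0.684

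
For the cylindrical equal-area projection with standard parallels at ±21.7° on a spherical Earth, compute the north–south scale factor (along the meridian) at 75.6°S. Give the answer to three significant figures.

A cylindrical equal-area projection with standard parallel φ₀ has meridian scale h = cos φ / cos φ₀ and parallel scale k = cos φ₀ / cos φ (so areas are preserved, h·k = 1).
h = cos 75.6° / cos 21.7° = 0.2487/0.9291 = 0.2677.

0.268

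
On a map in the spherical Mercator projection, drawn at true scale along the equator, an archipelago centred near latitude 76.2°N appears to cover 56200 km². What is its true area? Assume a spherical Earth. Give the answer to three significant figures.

Mercator is conformal, so the point scale is isotropic: h = k = sec φ = 1/cos φ.
Areal scale = k² = sec²φ = 1/cos²(76.2°) = 1/0.2385² = 17.58.
True area = apparent / (areal scale) = 56200 / 17.58 ≈ 3200 km².

3200 km²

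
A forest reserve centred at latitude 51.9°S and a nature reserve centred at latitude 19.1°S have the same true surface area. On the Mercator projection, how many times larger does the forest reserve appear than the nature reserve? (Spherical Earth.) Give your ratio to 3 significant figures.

On Mercator, area is exaggerated by sec²φ = 1/cos²φ.
At 51.9°: sec²(51.9°) = 1/0.6170² = 2.627.
At 19.1°: sec²(19.1°) = 1/0.9449² = 1.120.
Ratio = 2.627/1.120 = cos²(19.1°)/cos²(51.9°) ≈ 2.35.

2.35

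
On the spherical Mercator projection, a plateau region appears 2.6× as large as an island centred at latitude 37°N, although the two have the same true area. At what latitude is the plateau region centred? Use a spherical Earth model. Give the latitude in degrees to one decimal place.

For equal true areas on Mercator, apparent areas scale as sec²φ, so the ratio is cos²φ₂ / cos²φ₁.
cos²φ₂ / cos²φ₁ = 2.6  ⇒  cos φ₁ = cos 37° / √2.6 = 0.7986/1.612 = 0.4953.
φ₁ = arccos(0.4953) ≈ 60.3°.

60.3°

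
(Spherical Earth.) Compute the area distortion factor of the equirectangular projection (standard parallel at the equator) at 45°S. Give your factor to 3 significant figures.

Plate carrée maps x = Rλ, y = Rφ. The meridian scale is h = 1 and the parallel scale is k = 1/cos φ = sec φ.
Areal scale = h·k = 1 × sec φ; at 45°, h = 1.000, k = 1.414, so h·k = 1.414.

1.41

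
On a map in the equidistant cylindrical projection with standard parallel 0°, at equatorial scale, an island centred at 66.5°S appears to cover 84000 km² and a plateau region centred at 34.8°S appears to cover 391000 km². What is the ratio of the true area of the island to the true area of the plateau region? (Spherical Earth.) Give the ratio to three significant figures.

0.104

On the plate carrée, areal scale = h·k = 1 × sec φ, so true area = apparent × cos φ.
True area of island: 84000 × cos(66.5°) = 84000 × 0.3987 = 33490 km².
True area of plateau region: 391000 × cos(34.8°) = 391000 × 0.8211 = 321100 km².
Ratio = 33490 / 321100 ≈ 0.104.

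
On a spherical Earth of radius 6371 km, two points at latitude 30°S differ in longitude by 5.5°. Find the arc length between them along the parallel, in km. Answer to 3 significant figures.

Arc length along a parallel = R cos φ · Δλ (with Δλ in radians).
= 6371 × cos 30° × (5.5° × π/180) = 6371 × 0.8660 × 0.09599 ≈ 530 km.

530 km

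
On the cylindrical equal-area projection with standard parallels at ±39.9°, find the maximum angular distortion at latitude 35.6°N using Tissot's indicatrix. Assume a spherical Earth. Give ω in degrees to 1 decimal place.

6.7°

For cylindrical equal-area with standard parallel φ₀, h = cos φ / cos φ₀ and k = cos φ₀ / cos φ, so h·k = 1.
At 35.6°: h = 1.060, k = 0.9435; principal scales a = 1.060, b = 0.9435.
sin(ω/2) = (a − b)/(a + b) = 0.1164/2.003 = 0.05809, so ω = 2 arcsin(0.05809) ≈ 6.7°.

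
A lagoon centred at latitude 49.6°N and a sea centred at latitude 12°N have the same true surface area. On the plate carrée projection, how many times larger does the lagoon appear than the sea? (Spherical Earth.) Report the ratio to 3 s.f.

Plate carrée maps x = Rλ, y = Rφ. The meridian scale is h = 1 and the parallel scale is k = 1/cos φ = sec φ.
Areal scale at 49.6°: h·k = 1.000 × 1.543 = 1.543.
Areal scale at 12°: h·k = 1.000 × 1.022 = 1.022.
Ratio = 1.543/1.022 ≈ 1.51.

1.51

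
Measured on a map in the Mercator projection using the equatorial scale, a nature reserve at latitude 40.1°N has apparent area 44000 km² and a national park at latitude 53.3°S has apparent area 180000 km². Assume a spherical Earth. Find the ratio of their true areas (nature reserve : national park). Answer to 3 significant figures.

0.400

Mercator's areal exaggeration is sec²φ; hence true area = (apparent area) · cos²φ.
True area of nature reserve: 44000 × cos²(40.1°) = 44000 × 0.5851 = 25740 km².
True area of national park: 180000 × cos²(53.3°) = 180000 × 0.3572 = 64290 km².
Ratio = 25740 / 64290 ≈ 0.400.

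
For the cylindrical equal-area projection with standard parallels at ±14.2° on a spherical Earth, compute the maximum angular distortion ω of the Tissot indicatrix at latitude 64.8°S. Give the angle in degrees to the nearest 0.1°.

85.2°

A cylindrical equal-area projection with standard parallel φ₀ has meridian scale h = cos φ / cos φ₀ and parallel scale k = cos φ₀ / cos φ (so areas are preserved, h·k = 1).
At 64.8°: h = 0.4392, k = 2.277; principal scales a = 2.277, b = 0.4392.
sin(ω/2) = (a − b)/(a + b) = 1.838/2.716 = 0.6766, so ω = 2 arcsin(0.6766) ≈ 85.2°.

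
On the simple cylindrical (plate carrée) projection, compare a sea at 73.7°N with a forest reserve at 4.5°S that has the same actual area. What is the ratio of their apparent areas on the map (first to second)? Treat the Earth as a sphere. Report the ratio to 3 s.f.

For the equirectangular projection with φ₀ = 0 (plate carrée), h = 1 along meridians and k = sec φ along parallels.
Areal scale at 73.7°: h·k = 1.000 × 3.563 = 3.563.
Areal scale at 4.5°: h·k = 1.000 × 1.003 = 1.003.
Ratio = 3.563/1.003 ≈ 3.55.

3.55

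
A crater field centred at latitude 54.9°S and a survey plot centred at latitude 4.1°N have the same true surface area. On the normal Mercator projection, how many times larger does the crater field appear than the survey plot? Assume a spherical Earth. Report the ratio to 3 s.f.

3.01

Mercator is conformal with k = sec φ, so areal scale = k² = sec²φ.
At 54.9°: sec²(54.9°) = 1/0.5750² = 3.025.
At 4.1°: sec²(4.1°) = 1/0.9974² = 1.005.
Ratio = 3.025/1.005 = cos²(4.1°)/cos²(54.9°) ≈ 3.01.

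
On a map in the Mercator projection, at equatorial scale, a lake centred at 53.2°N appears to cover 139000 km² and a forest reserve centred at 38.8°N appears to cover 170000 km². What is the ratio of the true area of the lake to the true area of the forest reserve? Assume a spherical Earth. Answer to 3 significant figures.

Mercator's areal exaggeration is sec²φ; hence true area = (apparent area) · cos²φ.
True area of lake: 139000 × cos²(53.2°) = 139000 × 0.3588 = 49880 km².
True area of forest reserve: 170000 × cos²(38.8°) = 170000 × 0.6074 = 103300 km².
Ratio = 49880 / 103300 ≈ 0.483.

0.483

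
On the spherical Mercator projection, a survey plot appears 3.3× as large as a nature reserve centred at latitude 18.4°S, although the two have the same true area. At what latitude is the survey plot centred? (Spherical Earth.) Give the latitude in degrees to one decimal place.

On Mercator, (apparent₁)/(apparent₂) = sec²φ₁ / sec²φ₂ when true areas are equal.
cos²φ₂ / cos²φ₁ = 3.3  ⇒  cos φ₁ = cos 18.4° / √3.3 = 0.9489/1.817 = 0.5223.
φ₁ = arccos(0.5223) ≈ 58.5°.

58.5°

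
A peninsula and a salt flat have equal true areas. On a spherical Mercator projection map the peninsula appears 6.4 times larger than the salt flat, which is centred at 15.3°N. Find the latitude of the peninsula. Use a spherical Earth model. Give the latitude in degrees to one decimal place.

67.6°

Mercator areal scale is sec²φ, so apparent-area ratio = sec²φ₁ / sec²φ₂ = cos²φ₂ / cos²φ₁.
cos²φ₂ / cos²φ₁ = 6.4  ⇒  cos φ₁ = cos 15.3° / √6.4 = 0.9646/2.530 = 0.3813.
φ₁ = arccos(0.3813) ≈ 67.6°.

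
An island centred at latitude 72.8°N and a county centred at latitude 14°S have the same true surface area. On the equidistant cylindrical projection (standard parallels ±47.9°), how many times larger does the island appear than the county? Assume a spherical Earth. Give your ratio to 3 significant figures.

With standard parallel φ₀ = 47.9°, the equirectangular projection gives x = Rλ cos φ₀, y = Rφ, so h = 1 and k = cos 47.9° / cos φ.
Areal scale at 72.8°: h·k = 1.000 × 2.267 = 2.267.
Areal scale at 14°: h·k = 1.000 × 0.6910 = 0.6910.
Ratio = 2.267/0.6910 ≈ 3.28.

3.28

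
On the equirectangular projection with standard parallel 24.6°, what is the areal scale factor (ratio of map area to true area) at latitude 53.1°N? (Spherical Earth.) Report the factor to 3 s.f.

The equidistant cylindrical projection with φ₀ = 24.6° has h = 1 (meridians true) and k = cos φ₀ / cos φ along parallels.
Areal scale = h·k = 1 × cos φ₀ / cos φ; at 53.1°, h = 1.000, k = 1.514, so h·k = 1.514.

1.51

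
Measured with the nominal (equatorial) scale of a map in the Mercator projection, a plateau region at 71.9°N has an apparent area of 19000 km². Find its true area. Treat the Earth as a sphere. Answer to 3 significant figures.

The Mercator projection is conformal; its linear scale factor is the same in every direction and equals sec φ = 1/cos φ.
Areal scale = k² = sec²φ = 1/cos²(71.9°) = 1/0.3107² = 10.36.
True area = apparent / (areal scale) = 19000 / 10.36 ≈ 1830 km².

1830 km²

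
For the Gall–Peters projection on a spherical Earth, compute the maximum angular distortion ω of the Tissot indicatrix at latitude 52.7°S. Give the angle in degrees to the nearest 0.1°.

17.6°

The Gall–Peters projection is cylindrical equal-area with φ₀ = 45°. A cylindrical equal-area projection with standard parallel φ₀ has meridian scale h = cos φ / cos φ₀ and parallel scale k = cos φ₀ / cos φ (so areas are preserved, h·k = 1).
At 52.7°: h = 0.8570, k = 1.167; principal scales a = 1.167, b = 0.8570.
sin(ω/2) = (a − b)/(a + b) = 0.3099/2.024 = 0.1531, so ω = 2 arcsin(0.1531) ≈ 17.6°.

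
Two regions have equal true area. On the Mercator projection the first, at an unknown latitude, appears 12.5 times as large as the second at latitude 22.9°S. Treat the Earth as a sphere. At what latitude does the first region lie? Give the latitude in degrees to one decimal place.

74.9°

For equal true areas on Mercator, apparent areas scale as sec²φ, so the ratio is cos²φ₂ / cos²φ₁.
cos²φ₂ / cos²φ₁ = 12.5  ⇒  cos φ₁ = cos 22.9° / √12.5 = 0.9212/3.536 = 0.2606.
φ₁ = arccos(0.2606) ≈ 74.9°.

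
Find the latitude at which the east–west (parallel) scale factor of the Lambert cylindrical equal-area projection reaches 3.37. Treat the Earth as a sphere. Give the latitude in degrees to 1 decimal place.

The Lambert cylindrical equal-area projection is the cylindrical equal-area projection with its standard parallel at the equator (φ₀ = 0). Cylindrical equal-area (φ₀ = 0°): h = cos φ / cos 0° along meridians, k = cos 0° / cos φ along parallels; h·k = 1.
k = cos φ₀ / cos φ = 3.37  ⇒  cos φ = cos 0° / 3.37 = 0.2967.
φ = arccos(0.2967) ≈ 72.7°.

72.7°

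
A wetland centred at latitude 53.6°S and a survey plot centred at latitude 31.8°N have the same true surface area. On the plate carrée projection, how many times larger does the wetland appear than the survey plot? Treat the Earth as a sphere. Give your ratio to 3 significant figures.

In the plate carrée (x = Rλ, y = Rφ), meridians are true-scale (h = 1) and parallels are stretched by k = sec φ.
Areal scale at 53.6°: h·k = 1.000 × 1.685 = 1.685.
Areal scale at 31.8°: h·k = 1.000 × 1.177 = 1.177.
Ratio = 1.685/1.177 ≈ 1.43.

1.43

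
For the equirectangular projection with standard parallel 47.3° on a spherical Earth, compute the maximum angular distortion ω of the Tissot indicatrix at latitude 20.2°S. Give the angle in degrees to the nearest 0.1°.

With standard parallel φ₀ = 47.3°, the equirectangular projection gives x = Rλ cos φ₀, y = Rφ, so h = 1 and k = cos 47.3° / cos φ.
At 20.2°: h = 1.000, k = 0.7226; principal scales a = 1.000, b = 0.7226.
sin(ω/2) = (a − b)/(a + b) = 0.2774/1.723 = 0.1610, so ω = 2 arcsin(0.1610) ≈ 18.5°.

18.5°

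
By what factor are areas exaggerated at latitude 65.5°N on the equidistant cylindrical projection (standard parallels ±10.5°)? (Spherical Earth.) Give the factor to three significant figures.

In the equirectangular projection with standard parallel φ₀ = 10.5° (x = Rλ cos φ₀, y = Rφ), meridians are true-scale (h = 1) and the parallel scale is k = cos φ₀ / cos φ.
Areal scale = h·k = 1 × cos φ₀ / cos φ; at 65.5°, h = 1.000, k = 2.371, so h·k = 2.371.

2.37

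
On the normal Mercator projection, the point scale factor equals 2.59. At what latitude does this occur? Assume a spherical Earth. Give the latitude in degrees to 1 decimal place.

Mercator scale is k = sec φ = 1/cos φ.
1/cos φ = 2.59  ⇒  cos φ = 0.3861  ⇒  φ = arccos(0.3861) ≈ 67.3°.

67.3°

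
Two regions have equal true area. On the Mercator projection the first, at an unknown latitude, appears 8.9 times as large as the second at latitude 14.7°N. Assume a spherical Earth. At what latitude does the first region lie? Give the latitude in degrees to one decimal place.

Mercator areal scale is sec²φ, so apparent-area ratio = sec²φ₁ / sec²φ₂ = cos²φ₂ / cos²φ₁.
cos²φ₂ / cos²φ₁ = 8.9  ⇒  cos φ₁ = cos 14.7° / √8.9 = 0.9673/2.983 = 0.3242.
φ₁ = arccos(0.3242) ≈ 71.1°.

71.1°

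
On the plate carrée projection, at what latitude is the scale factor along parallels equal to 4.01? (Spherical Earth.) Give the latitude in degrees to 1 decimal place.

Plate carrée: h = 1, k = sec φ along parallels.
sec φ = 4.01  ⇒  cos φ = 0.2494  ⇒  φ ≈ 75.6°.

75.6°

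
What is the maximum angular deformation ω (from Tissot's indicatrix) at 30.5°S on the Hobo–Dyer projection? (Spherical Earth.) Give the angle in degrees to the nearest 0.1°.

The Hobo–Dyer projection is cylindrical equal-area with φ₀ = 37.5°. A cylindrical equal-area projection with standard parallel φ₀ has meridian scale h = cos φ / cos φ₀ and parallel scale k = cos φ₀ / cos φ (so areas are preserved, h·k = 1).
At 30.5°: h = 1.086, k = 0.9208; principal scales a = 1.086, b = 0.9208.
sin(ω/2) = (a − b)/(a + b) = 0.1653/2.007 = 0.08237, so ω = 2 arcsin(0.08237) ≈ 9.4°.

9.4°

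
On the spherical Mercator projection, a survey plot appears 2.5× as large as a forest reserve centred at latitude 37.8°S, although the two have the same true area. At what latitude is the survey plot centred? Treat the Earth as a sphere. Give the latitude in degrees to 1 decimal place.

60.0°

For equal true areas on Mercator, apparent areas scale as sec²φ, so the ratio is cos²φ₂ / cos²φ₁.
cos²φ₂ / cos²φ₁ = 2.5  ⇒  cos φ₁ = cos 37.8° / √2.5 = 0.7902/1.581 = 0.4997.
φ₁ = arccos(0.4997) ≈ 60.0°.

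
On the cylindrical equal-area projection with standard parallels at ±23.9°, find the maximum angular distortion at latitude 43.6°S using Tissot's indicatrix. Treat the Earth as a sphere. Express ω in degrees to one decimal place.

For cylindrical equal-area with standard parallel φ₀, h = cos φ / cos φ₀ and k = cos φ₀ / cos φ, so h·k = 1.
At 43.6°: h = 0.7921, k = 1.262; principal scales a = 1.262, b = 0.7921.
sin(ω/2) = (a − b)/(a + b) = 0.4704/2.055 = 0.2289, so ω = 2 arcsin(0.2289) ≈ 26.5°.

26.5°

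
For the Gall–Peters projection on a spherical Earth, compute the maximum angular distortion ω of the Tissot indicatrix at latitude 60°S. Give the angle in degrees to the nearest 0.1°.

The Gall–Peters projection is cylindrical equal-area with φ₀ = 45°. For cylindrical equal-area with standard parallel φ₀, h = cos φ / cos φ₀ and k = cos φ₀ / cos φ, so h·k = 1.
At 60°: h = 0.7071, k = 1.414; principal scales a = 1.414, b = 0.7071.
sin(ω/2) = (a − b)/(a + b) = 0.7071/2.121 = 0.3333, so ω = 2 arcsin(0.3333) ≈ 38.9°.

38.9°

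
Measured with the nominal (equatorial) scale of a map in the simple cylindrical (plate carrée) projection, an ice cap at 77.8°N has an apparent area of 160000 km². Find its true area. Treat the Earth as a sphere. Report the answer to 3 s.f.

In the plate carrée (x = Rλ, y = Rφ), meridians are true-scale (h = 1) and parallels are stretched by k = sec φ.
Areal scale = h·k = 1 × sec φ; at 77.8°, h = 1.000, k = 4.732, so h·k = 4.732.
True area = apparent / (areal scale) = 160000 / 4.732 ≈ 33800 km².

33800 km²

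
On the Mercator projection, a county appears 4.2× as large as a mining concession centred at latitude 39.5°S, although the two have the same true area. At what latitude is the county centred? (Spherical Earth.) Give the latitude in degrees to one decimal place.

Mercator areal scale is sec²φ, so apparent-area ratio = sec²φ₁ / sec²φ₂ = cos²φ₂ / cos²φ₁.
cos²φ₂ / cos²φ₁ = 4.2  ⇒  cos φ₁ = cos 39.5° / √4.2 = 0.7716/2.049 = 0.3765.
φ₁ = arccos(0.3765) ≈ 67.9°.

67.9°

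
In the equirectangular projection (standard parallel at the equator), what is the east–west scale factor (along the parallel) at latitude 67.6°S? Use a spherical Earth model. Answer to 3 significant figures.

Plate carrée maps x = Rλ, y = Rφ. The meridian scale is h = 1 and the parallel scale is k = 1/cos φ = sec φ.
k = 1/cos 67.6° = 1/0.3811 = 2.624.

2.62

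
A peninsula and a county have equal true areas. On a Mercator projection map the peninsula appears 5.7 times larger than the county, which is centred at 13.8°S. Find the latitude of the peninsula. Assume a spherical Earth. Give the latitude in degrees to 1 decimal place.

66.0°

Mercator areal scale is sec²φ, so apparent-area ratio = sec²φ₁ / sec²φ₂ = cos²φ₂ / cos²φ₁.
cos²φ₂ / cos²φ₁ = 5.7  ⇒  cos φ₁ = cos 13.8° / √5.7 = 0.9711/2.387 = 0.4068.
φ₁ = arccos(0.4068) ≈ 66.0°.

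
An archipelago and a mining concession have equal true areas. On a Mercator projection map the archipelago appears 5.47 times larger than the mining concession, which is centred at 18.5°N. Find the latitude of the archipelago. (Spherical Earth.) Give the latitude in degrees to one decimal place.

66.1°

Mercator areal scale is sec²φ, so apparent-area ratio = sec²φ₁ / sec²φ₂ = cos²φ₂ / cos²φ₁.
cos²φ₂ / cos²φ₁ = 5.47  ⇒  cos φ₁ = cos 18.5° / √5.47 = 0.9483/2.339 = 0.4055.
φ₁ = arccos(0.4055) ≈ 66.1°.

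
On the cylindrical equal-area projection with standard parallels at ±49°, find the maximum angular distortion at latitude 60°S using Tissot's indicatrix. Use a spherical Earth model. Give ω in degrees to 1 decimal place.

Cylindrical equal-area (φ₀ = 49°): h = cos φ / cos 49° along meridians, k = cos 49° / cos φ along parallels; h·k = 1.
At 60°: h = 0.7621, k = 1.312; principal scales a = 1.312, b = 0.7621.
sin(ω/2) = (a − b)/(a + b) = 0.5500/2.074 = 0.2652, so ω = 2 arcsin(0.2652) ≈ 30.8°.

30.8°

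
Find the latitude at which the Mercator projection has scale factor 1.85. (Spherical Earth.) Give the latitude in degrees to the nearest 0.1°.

Mercator scale is k = sec φ = 1/cos φ.
1/cos φ = 1.85  ⇒  cos φ = 0.5405  ⇒  φ = arccos(0.5405) ≈ 57.3°.

57.3°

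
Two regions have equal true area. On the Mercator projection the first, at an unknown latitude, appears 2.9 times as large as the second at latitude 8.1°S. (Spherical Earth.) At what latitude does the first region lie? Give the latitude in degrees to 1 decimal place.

54.5°

On Mercator, (apparent₁)/(apparent₂) = sec²φ₁ / sec²φ₂ when true areas are equal.
cos²φ₂ / cos²φ₁ = 2.9  ⇒  cos φ₁ = cos 8.1° / √2.9 = 0.9900/1.703 = 0.5814.
φ₁ = arccos(0.5814) ≈ 54.5°.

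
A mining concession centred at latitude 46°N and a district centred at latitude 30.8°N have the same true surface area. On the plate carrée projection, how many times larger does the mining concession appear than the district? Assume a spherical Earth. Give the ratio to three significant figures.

In the plate carrée (x = Rλ, y = Rφ), meridians are true-scale (h = 1) and parallels are stretched by k = sec φ.
Areal scale at 46°: h·k = 1.000 × 1.440 = 1.440.
Areal scale at 30.8°: h·k = 1.000 × 1.164 = 1.164.
Ratio = 1.440/1.164 ≈ 1.24.

1.24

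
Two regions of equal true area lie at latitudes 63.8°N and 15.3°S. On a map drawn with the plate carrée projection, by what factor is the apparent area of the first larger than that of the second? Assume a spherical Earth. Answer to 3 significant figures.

In the plate carrée (x = Rλ, y = Rφ), meridians are true-scale (h = 1) and parallels are stretched by k = sec φ.
Areal scale at 63.8°: h·k = 1.000 × 2.265 = 2.265.
Areal scale at 15.3°: h·k = 1.000 × 1.037 = 1.037.
Ratio = 2.265/1.037 ≈ 2.18.

2.18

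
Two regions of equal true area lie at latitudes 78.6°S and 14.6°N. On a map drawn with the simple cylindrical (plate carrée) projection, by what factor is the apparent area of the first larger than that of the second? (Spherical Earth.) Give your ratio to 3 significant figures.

Plate carrée maps x = Rλ, y = Rφ. The meridian scale is h = 1 and the parallel scale is k = 1/cos φ = sec φ.
Areal scale at 78.6°: h·k = 1.000 × 5.059 = 5.059.
Areal scale at 14.6°: h·k = 1.000 × 1.033 = 1.033.
Ratio = 5.059/1.033 ≈ 4.90.

4.90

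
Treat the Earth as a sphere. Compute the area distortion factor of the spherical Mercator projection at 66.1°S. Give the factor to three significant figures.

6.09

Mercator is conformal, so the point scale is isotropic: h = k = sec φ = 1/cos φ.
Areal scale = k² = sec²φ = 1/cos²(66.1°) = 1/0.4051² = 6.092.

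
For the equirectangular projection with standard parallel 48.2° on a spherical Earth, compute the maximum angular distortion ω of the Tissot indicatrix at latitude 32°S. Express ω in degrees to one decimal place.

13.8°

The equidistant cylindrical projection with φ₀ = 48.2° has h = 1 (meridians true) and k = cos φ₀ / cos φ along parallels.
At 32°: h = 1.000, k = 0.7860; principal scales a = 1.000, b = 0.7860.
sin(ω/2) = (a − b)/(a + b) = 0.2140/1.786 = 0.1198, so ω = 2 arcsin(0.1198) ≈ 13.8°.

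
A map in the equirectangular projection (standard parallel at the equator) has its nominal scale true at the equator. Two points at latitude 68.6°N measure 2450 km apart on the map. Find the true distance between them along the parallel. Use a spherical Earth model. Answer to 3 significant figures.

894 km

In the plate carrée (x = Rλ, y = Rφ), meridians are true-scale (h = 1) and parallels are stretched by k = sec φ.
Along the parallel at 68.6°, map distances are exaggerated by k = sec 68.6° = 2.741.
True distance = 2450 / 2.741 = 2450 × cos 68.6° ≈ 894 km.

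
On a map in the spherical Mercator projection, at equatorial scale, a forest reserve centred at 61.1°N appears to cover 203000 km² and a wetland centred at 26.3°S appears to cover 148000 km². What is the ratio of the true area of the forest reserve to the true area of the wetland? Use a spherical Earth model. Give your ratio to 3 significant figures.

0.399

Since Mercator area scale is 1/cos²φ, the true area equals the apparent area multiplied by cos²φ.
True area of forest reserve: 203000 × cos²(61.1°) = 203000 × 0.2336 = 47410 km².
True area of wetland: 148000 × cos²(26.3°) = 148000 × 0.8037 = 118900 km².
Ratio = 47410 / 118900 ≈ 0.399.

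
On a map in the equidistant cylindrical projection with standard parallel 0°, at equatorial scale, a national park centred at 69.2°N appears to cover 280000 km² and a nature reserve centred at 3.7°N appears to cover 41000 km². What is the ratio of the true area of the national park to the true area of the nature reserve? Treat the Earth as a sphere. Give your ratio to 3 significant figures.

2.43

Plate carrée has h = 1 and k = sec φ, giving areal scale sec φ; true area = (apparent area) · cos φ.
True area of national park: 280000 × cos(69.2°) = 280000 × 0.3551 = 99430 km².
True area of nature reserve: 41000 × cos(3.7°) = 41000 × 0.9979 = 40910 km².
Ratio = 99430 / 40910 ≈ 2.43.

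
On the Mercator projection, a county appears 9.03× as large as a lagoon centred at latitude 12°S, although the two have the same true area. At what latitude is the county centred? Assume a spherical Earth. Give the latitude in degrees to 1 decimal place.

For equal true areas on Mercator, apparent areas scale as sec²φ, so the ratio is cos²φ₂ / cos²φ₁.
cos²φ₂ / cos²φ₁ = 9.03  ⇒  cos φ₁ = cos 12° / √9.03 = 0.9781/3.005 = 0.3255.
φ₁ = arccos(0.3255) ≈ 71.0°.

71.0°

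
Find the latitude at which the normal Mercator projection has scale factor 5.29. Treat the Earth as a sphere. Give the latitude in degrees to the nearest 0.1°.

79.1°

Mercator scale is k = sec φ = 1/cos φ.
1/cos φ = 5.29  ⇒  cos φ = 0.1890  ⇒  φ = arccos(0.1890) ≈ 79.1°.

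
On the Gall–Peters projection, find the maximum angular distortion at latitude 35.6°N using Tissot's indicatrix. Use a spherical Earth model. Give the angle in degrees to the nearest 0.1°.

16.0°

The Gall–Peters projection is cylindrical equal-area with φ₀ = 45°. A cylindrical equal-area projection with standard parallel φ₀ has meridian scale h = cos φ / cos φ₀ and parallel scale k = cos φ₀ / cos φ (so areas are preserved, h·k = 1).
At 35.6°: h = 1.150, k = 0.8696; principal scales a = 1.150, b = 0.8696.
sin(ω/2) = (a − b)/(a + b) = 0.2803/2.020 = 0.1388, so ω = 2 arcsin(0.1388) ≈ 16.0°.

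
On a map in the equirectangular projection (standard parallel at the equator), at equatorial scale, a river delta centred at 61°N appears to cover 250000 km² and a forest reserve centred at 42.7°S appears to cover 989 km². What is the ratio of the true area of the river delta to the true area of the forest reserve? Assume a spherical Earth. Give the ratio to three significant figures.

Plate carrée has h = 1 and k = sec φ, giving areal scale sec φ; true area = (apparent area) · cos φ.
True area of river delta: 250000 × cos(61°) = 250000 × 0.4848 = 121200 km².
True area of forest reserve: 989 × cos(42.7°) = 989 × 0.7349 = 726.8 km².
Ratio = 121200 / 726.8 ≈ 167.

167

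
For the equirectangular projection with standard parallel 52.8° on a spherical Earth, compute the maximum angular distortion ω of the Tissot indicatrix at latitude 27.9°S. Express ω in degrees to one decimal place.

With standard parallel φ₀ = 52.8°, the equirectangular projection gives x = Rλ cos φ₀, y = Rφ, so h = 1 and k = cos 52.8° / cos φ.
At 27.9°: h = 1.000, k = 0.6841; principal scales a = 1.000, b = 0.6841.
sin(ω/2) = (a − b)/(a + b) = 0.3159/1.684 = 0.1876, so ω = 2 arcsin(0.1876) ≈ 21.6°.

21.6°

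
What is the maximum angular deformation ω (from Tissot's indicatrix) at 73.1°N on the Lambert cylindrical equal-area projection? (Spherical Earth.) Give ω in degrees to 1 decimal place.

The Lambert cylindrical equal-area projection is the cylindrical equal-area projection with its standard parallel at the equator (φ₀ = 0). For cylindrical equal-area with standard parallel φ₀, h = cos φ / cos φ₀ and k = cos φ₀ / cos φ, so h·k = 1.
At 73.1°: h = 0.2907, k = 3.440; principal scales a = 3.440, b = 0.2907.
sin(ω/2) = (a − b)/(a + b) = 3.149/3.731 = 0.8442, so ω = 2 arcsin(0.8442) ≈ 115.2°.

115.2°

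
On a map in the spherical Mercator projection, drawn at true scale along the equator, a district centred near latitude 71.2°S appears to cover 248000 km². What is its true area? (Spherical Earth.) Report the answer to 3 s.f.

The Mercator projection is conformal; its linear scale factor is the same in every direction and equals sec φ = 1/cos φ.
Areal scale = k² = sec²φ = 1/cos²(71.2°) = 1/0.3223² = 9.629.
True area = apparent / (areal scale) = 248000 / 9.629 ≈ 25800 km².

25800 km²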